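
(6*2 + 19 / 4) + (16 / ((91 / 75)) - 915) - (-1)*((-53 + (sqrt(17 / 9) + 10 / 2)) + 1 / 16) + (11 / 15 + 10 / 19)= -386635261 / 414960 + sqrt(17) / 3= -930.37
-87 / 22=-3.95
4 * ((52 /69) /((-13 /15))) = -80 /23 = -3.48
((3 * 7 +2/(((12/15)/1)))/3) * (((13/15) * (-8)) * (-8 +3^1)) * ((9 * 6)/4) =3666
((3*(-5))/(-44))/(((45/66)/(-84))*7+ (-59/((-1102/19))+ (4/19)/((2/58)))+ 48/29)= 16530/422857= 0.04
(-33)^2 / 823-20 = -15371 / 823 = -18.68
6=6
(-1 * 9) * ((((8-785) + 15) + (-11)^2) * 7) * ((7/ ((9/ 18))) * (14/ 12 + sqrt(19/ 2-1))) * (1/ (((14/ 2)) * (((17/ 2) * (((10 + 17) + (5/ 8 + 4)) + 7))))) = 502544/ 1751 + 215376 * sqrt(34)/ 1751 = 1004.22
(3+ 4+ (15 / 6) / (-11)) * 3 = 447 / 22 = 20.32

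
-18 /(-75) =6 /25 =0.24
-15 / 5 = -3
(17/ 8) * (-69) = -1173/ 8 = -146.62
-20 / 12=-5 / 3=-1.67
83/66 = 1.26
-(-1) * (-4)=-4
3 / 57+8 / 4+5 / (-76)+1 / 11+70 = 60257 / 836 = 72.08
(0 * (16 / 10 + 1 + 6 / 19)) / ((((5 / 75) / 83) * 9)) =0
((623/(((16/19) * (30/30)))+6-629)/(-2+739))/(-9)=-623/35376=-0.02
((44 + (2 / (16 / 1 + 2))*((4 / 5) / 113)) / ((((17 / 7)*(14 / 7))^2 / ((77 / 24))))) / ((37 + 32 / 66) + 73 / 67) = 347190382 / 2238147495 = 0.16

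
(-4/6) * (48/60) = -8/15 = -0.53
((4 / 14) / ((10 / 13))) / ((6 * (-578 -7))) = -1 / 9450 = -0.00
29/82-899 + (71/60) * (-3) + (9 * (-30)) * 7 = -2289601/820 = -2792.20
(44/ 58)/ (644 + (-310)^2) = 11/ 1402788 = 0.00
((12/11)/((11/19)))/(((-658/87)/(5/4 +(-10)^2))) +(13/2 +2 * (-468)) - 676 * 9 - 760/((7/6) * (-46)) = -6431739877/915607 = -7024.56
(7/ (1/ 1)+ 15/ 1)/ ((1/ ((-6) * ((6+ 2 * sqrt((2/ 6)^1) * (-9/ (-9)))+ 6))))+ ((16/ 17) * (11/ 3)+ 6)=-80302/ 51-88 * sqrt(3)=-1726.97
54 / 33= 18 / 11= 1.64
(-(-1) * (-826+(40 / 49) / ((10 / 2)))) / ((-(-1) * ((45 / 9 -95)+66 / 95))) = 1922135 / 207858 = 9.25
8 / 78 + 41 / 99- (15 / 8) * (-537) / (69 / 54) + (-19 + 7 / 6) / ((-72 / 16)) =281494427 / 355212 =792.47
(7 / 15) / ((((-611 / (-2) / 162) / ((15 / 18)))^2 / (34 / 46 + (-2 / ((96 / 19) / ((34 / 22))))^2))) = 6746255775 / 66492949952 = 0.10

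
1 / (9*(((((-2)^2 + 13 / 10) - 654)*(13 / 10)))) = -100 / 758979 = -0.00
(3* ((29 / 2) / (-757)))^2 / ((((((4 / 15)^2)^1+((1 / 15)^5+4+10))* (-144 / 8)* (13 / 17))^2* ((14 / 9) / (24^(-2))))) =15572700087890625 / 158517024845684334854076416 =0.00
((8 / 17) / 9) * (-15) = -40 / 51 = -0.78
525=525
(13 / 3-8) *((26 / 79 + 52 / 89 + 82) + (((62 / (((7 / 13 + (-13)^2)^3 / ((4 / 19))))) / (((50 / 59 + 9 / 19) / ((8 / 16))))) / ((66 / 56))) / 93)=-57193513582862655655 / 188126817415944588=-304.02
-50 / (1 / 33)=-1650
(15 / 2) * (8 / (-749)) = -0.08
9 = 9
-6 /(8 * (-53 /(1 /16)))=3 /3392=0.00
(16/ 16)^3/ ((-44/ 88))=-2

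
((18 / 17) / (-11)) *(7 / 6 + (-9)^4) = -118119 / 187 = -631.65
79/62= 1.27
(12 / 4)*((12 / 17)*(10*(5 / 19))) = 1800 / 323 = 5.57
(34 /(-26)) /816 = -1 /624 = -0.00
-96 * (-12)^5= 23887872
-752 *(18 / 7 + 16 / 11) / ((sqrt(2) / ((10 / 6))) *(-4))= 145700 *sqrt(2) / 231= 892.00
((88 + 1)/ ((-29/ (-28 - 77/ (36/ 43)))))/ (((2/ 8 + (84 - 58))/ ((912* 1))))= 12791.99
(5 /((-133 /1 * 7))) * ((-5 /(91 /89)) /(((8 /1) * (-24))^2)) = 2225 /3123154944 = 0.00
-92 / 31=-2.97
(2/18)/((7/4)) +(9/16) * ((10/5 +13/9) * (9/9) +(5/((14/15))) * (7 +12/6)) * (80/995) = 2.40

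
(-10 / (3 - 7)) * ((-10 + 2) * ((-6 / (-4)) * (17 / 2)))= -255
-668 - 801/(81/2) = -6190/9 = -687.78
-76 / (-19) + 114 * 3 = 346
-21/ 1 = -21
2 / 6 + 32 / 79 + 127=30274 / 237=127.74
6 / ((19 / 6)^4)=7776 / 130321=0.06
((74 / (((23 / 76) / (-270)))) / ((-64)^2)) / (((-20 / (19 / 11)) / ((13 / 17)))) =4688307 / 4404224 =1.06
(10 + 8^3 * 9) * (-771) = -3560478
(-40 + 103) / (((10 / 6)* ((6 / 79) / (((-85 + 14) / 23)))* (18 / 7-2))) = -2473569 / 920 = -2688.66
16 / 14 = 8 / 7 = 1.14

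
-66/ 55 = -6/ 5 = -1.20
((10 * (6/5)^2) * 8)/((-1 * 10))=-288/25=-11.52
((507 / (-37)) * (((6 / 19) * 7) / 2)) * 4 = -42588 / 703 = -60.58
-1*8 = -8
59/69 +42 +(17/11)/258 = 932571/21758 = 42.86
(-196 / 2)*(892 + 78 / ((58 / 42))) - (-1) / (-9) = -24260321 / 261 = -92951.42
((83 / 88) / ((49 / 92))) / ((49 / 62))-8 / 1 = -152109 / 26411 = -5.76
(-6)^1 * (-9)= 54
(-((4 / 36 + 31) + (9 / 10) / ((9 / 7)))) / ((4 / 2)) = -2863 / 180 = -15.91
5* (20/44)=25/11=2.27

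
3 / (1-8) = -3 / 7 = -0.43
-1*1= -1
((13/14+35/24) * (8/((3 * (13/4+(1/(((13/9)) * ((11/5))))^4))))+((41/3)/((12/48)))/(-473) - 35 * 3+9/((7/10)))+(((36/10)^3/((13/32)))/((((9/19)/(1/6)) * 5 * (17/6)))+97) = 12602792881119672874/1320143063070706875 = 9.55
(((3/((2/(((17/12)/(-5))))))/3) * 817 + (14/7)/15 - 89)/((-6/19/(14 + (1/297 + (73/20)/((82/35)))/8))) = 5160820924309/561116160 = 9197.42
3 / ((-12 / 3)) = -0.75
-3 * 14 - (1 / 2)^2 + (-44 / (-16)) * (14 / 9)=-1367 / 36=-37.97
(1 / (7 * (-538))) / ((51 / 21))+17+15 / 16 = 1312443 / 73168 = 17.94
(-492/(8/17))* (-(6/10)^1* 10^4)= 6273000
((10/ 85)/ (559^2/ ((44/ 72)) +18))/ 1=11/ 47811276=0.00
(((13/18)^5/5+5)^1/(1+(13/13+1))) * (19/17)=1.88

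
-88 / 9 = -9.78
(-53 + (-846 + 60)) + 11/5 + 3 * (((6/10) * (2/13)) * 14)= -10828/13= -832.92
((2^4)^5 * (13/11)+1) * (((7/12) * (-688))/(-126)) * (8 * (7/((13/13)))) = 7294366576/33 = 221041411.39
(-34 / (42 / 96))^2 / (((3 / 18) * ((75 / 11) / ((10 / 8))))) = 6643.46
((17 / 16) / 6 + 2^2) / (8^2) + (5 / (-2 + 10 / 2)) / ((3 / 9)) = 31121 / 6144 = 5.07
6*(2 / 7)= 12 / 7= 1.71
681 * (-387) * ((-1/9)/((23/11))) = 322113/23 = 14004.91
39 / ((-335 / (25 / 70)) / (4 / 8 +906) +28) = 1.45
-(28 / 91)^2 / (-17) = 16 / 2873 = 0.01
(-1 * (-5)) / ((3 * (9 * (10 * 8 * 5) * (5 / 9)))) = 1 / 1200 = 0.00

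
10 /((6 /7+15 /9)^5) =40841010 /418195493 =0.10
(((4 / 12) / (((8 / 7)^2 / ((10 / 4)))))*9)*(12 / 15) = 147 / 32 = 4.59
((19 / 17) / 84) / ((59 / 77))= 0.02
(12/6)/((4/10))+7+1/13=157/13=12.08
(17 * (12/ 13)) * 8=1632/ 13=125.54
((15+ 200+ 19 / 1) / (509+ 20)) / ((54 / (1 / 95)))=13 / 150765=0.00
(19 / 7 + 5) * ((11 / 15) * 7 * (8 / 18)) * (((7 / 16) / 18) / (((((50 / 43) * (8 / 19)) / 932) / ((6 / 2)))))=14657797 / 6000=2442.97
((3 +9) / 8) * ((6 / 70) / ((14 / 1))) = 9 / 980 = 0.01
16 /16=1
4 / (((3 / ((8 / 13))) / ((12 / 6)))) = 64 / 39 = 1.64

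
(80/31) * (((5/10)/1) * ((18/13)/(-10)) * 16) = -1152/403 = -2.86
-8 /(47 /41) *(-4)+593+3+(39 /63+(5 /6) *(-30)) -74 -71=448625 /987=454.53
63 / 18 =7 / 2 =3.50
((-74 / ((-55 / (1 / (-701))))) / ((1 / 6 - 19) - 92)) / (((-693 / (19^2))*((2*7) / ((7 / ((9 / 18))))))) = -2812 / 311717175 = -0.00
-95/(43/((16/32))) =-95/86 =-1.10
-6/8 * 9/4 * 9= -243/16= -15.19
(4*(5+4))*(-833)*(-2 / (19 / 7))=419832 / 19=22096.42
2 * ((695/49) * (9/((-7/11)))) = -401.20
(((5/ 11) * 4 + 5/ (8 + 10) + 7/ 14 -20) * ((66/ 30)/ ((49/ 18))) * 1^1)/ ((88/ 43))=-74089/ 10780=-6.87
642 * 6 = 3852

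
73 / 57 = 1.28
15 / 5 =3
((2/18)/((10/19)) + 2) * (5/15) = 199/270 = 0.74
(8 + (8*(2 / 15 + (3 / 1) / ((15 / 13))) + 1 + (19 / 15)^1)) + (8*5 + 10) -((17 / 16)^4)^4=21996470820675164563697 / 276701161105643274240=79.50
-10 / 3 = -3.33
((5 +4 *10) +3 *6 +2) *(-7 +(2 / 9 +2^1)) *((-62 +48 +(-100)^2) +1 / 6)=-167468015 / 54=-3101259.54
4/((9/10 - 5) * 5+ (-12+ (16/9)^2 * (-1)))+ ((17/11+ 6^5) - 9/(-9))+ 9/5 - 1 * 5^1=2470463748/317735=7775.23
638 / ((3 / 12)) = 2552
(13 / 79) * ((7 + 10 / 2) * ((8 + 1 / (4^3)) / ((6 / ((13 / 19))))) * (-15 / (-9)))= 7605 / 2528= 3.01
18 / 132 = 3 / 22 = 0.14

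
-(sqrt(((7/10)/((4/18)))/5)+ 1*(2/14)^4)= -3*sqrt(7)/10 - 1/2401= -0.79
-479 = -479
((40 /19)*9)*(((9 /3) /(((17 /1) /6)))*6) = 38880 /323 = 120.37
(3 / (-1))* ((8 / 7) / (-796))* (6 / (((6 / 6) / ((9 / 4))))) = 81 / 1393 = 0.06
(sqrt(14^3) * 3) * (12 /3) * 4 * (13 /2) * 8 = 34944 * sqrt(14) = 130748.48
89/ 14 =6.36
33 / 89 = 0.37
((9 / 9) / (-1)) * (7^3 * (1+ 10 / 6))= -2744 / 3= -914.67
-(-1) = 1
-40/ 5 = -8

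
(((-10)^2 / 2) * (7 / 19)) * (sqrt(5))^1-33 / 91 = -33 / 91 + 350 * sqrt(5) / 19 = 40.83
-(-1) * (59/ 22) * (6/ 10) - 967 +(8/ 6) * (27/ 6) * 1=-105533/ 110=-959.39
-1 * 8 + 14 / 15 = -106 / 15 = -7.07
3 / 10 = 0.30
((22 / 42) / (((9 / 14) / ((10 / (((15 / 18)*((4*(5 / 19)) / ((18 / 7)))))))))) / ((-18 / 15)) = -418 / 21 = -19.90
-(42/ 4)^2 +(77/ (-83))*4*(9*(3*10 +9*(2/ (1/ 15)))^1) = -3363003/ 332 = -10129.53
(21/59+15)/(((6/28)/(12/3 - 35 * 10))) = -1462888/59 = -24794.71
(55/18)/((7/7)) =55/18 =3.06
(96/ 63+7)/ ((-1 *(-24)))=0.36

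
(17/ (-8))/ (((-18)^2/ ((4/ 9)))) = -17/ 5832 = -0.00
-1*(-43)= 43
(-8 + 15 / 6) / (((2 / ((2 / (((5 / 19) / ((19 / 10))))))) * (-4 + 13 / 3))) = -119.13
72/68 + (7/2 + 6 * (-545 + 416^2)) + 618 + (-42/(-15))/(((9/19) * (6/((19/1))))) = 4753896403/4590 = 1035707.28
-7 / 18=-0.39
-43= -43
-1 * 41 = -41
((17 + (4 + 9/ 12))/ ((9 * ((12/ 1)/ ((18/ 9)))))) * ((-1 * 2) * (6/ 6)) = -29/ 36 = -0.81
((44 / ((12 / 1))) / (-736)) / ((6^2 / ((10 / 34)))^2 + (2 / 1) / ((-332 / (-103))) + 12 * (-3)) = -22825 / 68478336816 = -0.00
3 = 3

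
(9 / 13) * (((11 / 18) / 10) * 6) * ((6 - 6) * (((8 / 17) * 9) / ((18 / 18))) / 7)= 0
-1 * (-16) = 16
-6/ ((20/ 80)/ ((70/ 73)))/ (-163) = 1680/ 11899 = 0.14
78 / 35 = 2.23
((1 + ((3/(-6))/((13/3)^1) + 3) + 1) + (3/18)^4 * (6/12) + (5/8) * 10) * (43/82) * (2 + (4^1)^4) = 693754045/460512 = 1506.48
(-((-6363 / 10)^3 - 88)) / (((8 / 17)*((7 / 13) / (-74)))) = -2106589503076019 / 28000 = -75235339395.57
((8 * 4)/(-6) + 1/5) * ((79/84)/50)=-869/9000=-0.10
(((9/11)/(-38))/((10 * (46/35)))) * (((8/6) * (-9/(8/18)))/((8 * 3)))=567/307648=0.00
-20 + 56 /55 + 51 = 1761 /55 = 32.02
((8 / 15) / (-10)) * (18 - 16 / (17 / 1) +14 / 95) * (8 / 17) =-0.43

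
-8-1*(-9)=1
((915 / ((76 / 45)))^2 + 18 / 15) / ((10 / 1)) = 8476937781 / 288800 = 29352.28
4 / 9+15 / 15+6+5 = 112 / 9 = 12.44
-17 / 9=-1.89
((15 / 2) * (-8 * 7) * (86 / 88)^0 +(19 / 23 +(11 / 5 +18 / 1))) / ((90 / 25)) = -2549 / 23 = -110.83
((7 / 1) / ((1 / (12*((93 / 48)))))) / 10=651 / 40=16.28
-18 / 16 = -9 / 8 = -1.12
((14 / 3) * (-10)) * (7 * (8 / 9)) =-7840 / 27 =-290.37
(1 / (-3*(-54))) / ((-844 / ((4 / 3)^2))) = -2 / 153819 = -0.00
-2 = -2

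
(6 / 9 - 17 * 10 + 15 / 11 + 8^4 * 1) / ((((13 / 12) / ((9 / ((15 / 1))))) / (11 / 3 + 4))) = 2385100 / 143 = 16679.02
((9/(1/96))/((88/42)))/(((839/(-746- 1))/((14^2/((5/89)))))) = -59107110048/46145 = -1280899.56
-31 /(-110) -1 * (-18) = 2011 /110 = 18.28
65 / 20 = 13 / 4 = 3.25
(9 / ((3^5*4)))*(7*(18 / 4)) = 7 / 24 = 0.29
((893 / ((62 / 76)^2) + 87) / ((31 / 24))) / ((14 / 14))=32954376 / 29791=1106.19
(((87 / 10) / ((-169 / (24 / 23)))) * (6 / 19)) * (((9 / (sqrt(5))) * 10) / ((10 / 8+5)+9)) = -451008 * sqrt(5) / 22525165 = -0.04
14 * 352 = 4928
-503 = -503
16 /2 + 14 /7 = 10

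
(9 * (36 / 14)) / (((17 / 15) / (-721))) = -250290 / 17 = -14722.94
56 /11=5.09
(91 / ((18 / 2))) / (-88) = -91 / 792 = -0.11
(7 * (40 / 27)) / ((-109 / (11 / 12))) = -770 / 8829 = -0.09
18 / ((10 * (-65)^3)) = -9 / 1373125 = -0.00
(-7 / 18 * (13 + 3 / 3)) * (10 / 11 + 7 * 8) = -30674 / 99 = -309.84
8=8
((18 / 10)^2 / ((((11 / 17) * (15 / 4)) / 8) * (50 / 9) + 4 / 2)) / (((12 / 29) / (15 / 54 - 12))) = -1872414 / 75175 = -24.91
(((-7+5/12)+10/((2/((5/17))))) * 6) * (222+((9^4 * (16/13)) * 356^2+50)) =-31394398806.55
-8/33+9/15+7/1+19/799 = 973121/131835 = 7.38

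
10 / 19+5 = 105 / 19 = 5.53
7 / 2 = 3.50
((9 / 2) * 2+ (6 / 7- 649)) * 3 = -13422 / 7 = -1917.43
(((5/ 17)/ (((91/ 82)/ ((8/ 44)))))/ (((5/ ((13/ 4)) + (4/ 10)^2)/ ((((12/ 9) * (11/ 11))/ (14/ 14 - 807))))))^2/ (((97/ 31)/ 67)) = 1759796875/ 37311277296820527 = 0.00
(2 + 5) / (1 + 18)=7 / 19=0.37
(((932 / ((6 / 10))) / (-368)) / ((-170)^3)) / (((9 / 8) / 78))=3029 / 50849550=0.00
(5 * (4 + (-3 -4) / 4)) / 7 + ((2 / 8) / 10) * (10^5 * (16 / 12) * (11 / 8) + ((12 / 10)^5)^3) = 58771874198197423 / 12817382812500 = 4585.33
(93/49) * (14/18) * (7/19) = 31/57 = 0.54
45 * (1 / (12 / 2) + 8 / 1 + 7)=1365 / 2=682.50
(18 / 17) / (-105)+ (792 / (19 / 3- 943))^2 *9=1509180594 / 234908975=6.42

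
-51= -51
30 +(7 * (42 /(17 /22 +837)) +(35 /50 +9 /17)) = 14135677 /447610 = 31.58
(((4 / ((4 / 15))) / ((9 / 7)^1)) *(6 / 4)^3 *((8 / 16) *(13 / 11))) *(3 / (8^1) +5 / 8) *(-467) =-1912365 / 176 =-10865.71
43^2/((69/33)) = 20339/23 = 884.30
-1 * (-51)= 51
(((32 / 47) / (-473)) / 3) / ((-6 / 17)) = 272 / 200079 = 0.00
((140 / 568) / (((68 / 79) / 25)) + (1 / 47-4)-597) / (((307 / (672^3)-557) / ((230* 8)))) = 1961.63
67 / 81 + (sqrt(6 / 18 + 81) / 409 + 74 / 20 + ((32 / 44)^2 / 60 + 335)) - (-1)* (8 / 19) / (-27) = 2* sqrt(183) / 1227 + 632251459 / 1862190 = 339.54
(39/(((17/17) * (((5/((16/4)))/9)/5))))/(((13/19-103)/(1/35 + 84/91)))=-8227/630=-13.06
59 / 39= 1.51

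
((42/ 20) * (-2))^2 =441/ 25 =17.64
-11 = -11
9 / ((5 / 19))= 171 / 5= 34.20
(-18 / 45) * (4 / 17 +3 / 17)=-14 / 85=-0.16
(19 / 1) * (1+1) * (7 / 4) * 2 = 133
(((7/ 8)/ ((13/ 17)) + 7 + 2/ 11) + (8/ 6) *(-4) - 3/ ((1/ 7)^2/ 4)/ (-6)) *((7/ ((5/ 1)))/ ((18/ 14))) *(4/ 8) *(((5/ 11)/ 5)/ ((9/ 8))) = 16983743/ 3822390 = 4.44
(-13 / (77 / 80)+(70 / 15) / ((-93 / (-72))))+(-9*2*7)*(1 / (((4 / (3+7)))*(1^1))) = -775521 / 2387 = -324.89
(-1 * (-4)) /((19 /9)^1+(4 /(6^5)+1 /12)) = 7776 /4267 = 1.82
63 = 63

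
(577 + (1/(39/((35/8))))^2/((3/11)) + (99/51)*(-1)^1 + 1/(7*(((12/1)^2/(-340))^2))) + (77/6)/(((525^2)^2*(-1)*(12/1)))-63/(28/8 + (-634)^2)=2771636784012741290228623/4812694797804075000000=575.90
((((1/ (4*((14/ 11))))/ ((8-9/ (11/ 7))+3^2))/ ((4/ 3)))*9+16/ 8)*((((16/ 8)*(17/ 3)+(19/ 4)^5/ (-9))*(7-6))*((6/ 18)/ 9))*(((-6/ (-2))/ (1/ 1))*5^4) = -87186337605625/ 2303852544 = -37843.71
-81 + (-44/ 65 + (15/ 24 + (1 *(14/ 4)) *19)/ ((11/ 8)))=-23494/ 715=-32.86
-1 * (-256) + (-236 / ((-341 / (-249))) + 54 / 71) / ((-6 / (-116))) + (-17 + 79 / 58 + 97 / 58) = -2158977011 / 702119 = -3074.94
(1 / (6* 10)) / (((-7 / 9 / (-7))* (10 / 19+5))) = 19 / 700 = 0.03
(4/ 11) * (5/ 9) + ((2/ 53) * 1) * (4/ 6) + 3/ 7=24085/ 36729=0.66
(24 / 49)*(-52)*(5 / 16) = -390 / 49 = -7.96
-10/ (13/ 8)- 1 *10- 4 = -20.15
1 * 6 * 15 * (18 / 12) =135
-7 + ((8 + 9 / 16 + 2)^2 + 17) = 31121 / 256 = 121.57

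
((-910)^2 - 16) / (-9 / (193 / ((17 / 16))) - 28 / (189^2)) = -13049000669376 / 793111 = -16452931.14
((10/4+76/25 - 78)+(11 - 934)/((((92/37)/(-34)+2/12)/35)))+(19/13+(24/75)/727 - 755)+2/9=-103951087764161/300258270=-346205.58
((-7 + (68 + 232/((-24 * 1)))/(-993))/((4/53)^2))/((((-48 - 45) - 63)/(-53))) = -421.03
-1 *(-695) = 695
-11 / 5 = -2.20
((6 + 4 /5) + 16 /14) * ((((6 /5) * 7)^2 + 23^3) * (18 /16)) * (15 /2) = 1148189067 /1400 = 820135.05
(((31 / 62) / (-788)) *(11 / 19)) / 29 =-11 / 868376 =-0.00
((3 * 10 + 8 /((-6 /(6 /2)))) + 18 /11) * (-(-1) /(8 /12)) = 456 /11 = 41.45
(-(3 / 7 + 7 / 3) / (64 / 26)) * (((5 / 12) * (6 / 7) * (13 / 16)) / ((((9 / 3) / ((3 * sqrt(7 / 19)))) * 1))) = -24505 * sqrt(133) / 1430016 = -0.20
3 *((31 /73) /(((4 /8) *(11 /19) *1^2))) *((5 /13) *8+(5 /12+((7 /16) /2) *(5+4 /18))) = 10223273 /501072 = 20.40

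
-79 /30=-2.63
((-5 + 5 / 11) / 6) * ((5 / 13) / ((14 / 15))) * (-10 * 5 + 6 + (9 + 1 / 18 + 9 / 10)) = 95750 / 9009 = 10.63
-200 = -200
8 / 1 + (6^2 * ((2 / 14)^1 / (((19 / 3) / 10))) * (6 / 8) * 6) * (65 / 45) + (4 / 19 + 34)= 12634 / 133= 94.99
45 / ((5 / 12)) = 108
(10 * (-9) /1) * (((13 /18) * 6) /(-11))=390 /11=35.45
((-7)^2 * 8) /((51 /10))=3920 /51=76.86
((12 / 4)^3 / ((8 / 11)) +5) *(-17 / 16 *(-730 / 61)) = 2091085 / 3904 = 535.63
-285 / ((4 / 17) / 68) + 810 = -81555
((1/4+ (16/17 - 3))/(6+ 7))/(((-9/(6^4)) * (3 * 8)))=369/442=0.83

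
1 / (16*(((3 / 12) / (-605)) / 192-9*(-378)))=29040 / 1580705279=0.00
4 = 4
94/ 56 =47/ 28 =1.68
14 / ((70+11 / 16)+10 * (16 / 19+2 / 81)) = 344736 / 1954049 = 0.18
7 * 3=21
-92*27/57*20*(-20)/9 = 36800/19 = 1936.84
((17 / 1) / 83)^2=0.04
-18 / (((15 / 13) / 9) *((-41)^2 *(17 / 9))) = -6318 / 142885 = -0.04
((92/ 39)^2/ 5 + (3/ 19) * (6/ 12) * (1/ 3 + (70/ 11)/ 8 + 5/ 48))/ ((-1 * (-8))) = 61558087/ 406897920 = 0.15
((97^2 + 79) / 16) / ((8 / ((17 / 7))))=10081 / 56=180.02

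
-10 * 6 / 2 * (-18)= 540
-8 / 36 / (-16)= 1 / 72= 0.01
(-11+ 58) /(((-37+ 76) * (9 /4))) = 188 /351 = 0.54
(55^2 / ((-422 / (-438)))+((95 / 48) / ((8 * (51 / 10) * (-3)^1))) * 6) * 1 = 3243377375 / 1033056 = 3139.59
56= 56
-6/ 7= -0.86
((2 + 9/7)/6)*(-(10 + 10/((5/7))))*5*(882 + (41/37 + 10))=-15200700/259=-58689.96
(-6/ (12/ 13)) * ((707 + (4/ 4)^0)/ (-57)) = 1534/ 19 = 80.74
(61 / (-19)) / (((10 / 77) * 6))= -4697 / 1140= -4.12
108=108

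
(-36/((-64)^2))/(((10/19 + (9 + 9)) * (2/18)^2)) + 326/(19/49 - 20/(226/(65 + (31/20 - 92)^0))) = -651049191019/10883006464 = -59.82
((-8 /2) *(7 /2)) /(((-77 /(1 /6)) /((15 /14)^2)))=0.03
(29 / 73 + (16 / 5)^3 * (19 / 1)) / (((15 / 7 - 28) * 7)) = -5684777 / 1651625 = -3.44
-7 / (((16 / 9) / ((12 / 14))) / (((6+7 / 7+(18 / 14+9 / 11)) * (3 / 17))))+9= 37467 / 10472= 3.58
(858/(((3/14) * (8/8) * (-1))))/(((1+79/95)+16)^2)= -117325/9317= -12.59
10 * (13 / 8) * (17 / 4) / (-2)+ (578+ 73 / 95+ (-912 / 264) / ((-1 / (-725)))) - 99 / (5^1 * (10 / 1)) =-1962.29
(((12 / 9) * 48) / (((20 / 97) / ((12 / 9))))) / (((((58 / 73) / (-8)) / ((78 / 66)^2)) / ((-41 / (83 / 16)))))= 200967163904 / 4368705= 46001.54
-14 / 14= -1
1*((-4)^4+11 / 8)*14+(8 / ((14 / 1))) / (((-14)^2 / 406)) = 706469 / 196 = 3604.43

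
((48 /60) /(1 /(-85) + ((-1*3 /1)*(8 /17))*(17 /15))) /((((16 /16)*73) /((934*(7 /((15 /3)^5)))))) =-444584 /31253125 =-0.01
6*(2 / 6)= 2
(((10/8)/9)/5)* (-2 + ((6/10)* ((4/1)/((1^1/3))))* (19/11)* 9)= 3023/990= 3.05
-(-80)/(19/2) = 160/19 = 8.42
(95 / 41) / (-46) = -95 / 1886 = -0.05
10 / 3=3.33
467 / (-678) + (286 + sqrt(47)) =sqrt(47) + 193441 / 678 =292.17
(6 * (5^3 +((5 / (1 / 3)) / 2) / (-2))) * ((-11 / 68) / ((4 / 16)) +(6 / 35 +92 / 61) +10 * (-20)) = -2101463193 / 14518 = -144748.81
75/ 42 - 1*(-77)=1103/ 14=78.79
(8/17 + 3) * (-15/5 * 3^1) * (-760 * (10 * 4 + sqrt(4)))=16949520/17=997030.59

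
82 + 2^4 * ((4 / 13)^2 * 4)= 14882 / 169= 88.06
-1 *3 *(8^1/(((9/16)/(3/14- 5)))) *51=72896/7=10413.71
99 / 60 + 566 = 11353 / 20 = 567.65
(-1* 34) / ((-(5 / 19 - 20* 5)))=-646 / 1895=-0.34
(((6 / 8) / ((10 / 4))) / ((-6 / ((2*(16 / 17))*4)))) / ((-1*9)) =32 / 765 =0.04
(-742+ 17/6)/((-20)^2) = -887/480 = -1.85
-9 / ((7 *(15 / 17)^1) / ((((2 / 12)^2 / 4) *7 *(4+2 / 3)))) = -0.33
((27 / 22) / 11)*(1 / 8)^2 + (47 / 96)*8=182065 / 46464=3.92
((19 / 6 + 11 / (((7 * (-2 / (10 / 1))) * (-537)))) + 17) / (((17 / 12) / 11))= 3337906 / 21301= 156.70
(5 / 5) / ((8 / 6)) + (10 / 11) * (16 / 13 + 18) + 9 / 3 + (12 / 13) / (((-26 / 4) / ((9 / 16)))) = 157291 / 7436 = 21.15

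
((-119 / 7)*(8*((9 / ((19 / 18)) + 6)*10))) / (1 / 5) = -1876800 / 19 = -98778.95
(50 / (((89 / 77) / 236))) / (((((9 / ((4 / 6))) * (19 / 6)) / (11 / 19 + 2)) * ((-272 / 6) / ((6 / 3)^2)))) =-89042800 / 1638579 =-54.34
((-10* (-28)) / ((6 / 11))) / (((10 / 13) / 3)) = 2002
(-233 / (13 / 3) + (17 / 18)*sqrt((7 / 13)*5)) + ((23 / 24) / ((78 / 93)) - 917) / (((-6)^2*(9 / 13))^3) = -1142433714163 / 21223627776 + 17*sqrt(455) / 234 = -52.28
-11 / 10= -1.10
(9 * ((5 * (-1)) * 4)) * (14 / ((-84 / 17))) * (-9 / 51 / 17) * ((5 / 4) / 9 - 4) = 695 / 34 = 20.44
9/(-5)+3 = 6/5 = 1.20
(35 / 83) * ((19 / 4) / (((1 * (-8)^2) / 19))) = 0.59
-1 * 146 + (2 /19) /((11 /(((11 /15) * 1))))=-41608 /285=-145.99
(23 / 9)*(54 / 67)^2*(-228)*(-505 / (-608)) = -2822445 / 8978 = -314.37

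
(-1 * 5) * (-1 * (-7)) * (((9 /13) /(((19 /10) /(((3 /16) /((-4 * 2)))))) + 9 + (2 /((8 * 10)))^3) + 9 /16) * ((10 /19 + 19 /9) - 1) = -7400433103 /13515840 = -547.54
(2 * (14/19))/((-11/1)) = -28/209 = -0.13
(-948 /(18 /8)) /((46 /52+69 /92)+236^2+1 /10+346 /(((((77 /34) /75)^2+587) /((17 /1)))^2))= -4788050202863904808994240 /632954760316052144763407553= -0.01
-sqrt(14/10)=-sqrt(35)/5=-1.18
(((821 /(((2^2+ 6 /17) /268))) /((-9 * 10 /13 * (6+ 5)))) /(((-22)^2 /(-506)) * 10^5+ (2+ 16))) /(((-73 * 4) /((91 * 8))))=-25443652871 /1470417742035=-0.02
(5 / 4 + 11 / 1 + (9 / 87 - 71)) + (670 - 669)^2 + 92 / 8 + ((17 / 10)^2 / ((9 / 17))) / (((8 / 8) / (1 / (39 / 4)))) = -45.59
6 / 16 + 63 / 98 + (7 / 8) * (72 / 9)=449 / 56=8.02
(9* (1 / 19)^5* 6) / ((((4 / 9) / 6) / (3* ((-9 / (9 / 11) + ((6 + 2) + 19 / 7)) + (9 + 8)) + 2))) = 266085 / 17332693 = 0.02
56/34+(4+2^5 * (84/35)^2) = 80736/425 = 189.97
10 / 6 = 5 / 3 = 1.67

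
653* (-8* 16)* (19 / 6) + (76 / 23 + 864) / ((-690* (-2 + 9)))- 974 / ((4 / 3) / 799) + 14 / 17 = -534045767057 / 629510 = -848351.52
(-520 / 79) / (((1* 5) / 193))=-20072 / 79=-254.08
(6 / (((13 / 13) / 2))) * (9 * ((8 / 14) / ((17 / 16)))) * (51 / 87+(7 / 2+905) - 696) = 2512512 / 203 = 12376.91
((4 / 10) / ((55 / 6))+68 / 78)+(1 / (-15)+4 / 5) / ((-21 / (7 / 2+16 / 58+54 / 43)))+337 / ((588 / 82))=31283027434 / 655329675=47.74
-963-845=-1808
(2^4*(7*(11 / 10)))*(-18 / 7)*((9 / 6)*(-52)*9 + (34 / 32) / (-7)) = 7785459 / 35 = 222441.69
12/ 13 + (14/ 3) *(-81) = -4902/ 13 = -377.08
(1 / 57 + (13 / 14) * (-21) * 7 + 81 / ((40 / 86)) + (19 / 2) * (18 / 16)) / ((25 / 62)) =119.92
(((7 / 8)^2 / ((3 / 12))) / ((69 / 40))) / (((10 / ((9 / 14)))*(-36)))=-7 / 2208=-0.00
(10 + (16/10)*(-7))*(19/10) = -57/25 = -2.28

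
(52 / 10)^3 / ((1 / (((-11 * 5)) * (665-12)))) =-5049936.32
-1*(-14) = 14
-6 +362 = 356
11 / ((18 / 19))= 209 / 18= 11.61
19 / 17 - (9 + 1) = -151 / 17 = -8.88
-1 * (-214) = 214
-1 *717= -717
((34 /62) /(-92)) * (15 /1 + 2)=-289 /2852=-0.10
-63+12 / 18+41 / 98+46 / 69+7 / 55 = -61.12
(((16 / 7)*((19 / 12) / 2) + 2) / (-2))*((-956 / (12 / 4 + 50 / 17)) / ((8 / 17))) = 1381420 / 2121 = 651.31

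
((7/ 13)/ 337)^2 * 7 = 343/ 19193161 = 0.00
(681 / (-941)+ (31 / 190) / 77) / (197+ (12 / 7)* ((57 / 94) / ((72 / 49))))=-933782746 / 255849652135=-0.00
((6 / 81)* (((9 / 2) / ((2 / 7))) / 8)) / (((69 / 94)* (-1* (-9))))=329 / 14904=0.02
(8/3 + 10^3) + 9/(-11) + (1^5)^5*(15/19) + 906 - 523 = 868795/627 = 1385.64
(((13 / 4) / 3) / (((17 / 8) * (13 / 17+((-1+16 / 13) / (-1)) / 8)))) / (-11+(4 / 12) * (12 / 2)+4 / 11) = -29744 / 370785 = -0.08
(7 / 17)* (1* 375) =2625 / 17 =154.41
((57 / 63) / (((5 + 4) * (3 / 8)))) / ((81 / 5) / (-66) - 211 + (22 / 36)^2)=-0.00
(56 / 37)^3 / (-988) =-43904 / 12511291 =-0.00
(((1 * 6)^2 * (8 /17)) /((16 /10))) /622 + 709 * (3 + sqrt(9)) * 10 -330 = 223164360 /5287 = 42210.02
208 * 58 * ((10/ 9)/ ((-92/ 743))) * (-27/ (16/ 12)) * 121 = 6100817580/ 23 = 265252938.26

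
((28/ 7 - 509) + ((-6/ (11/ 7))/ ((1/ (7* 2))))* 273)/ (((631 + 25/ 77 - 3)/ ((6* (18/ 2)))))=-20925954/ 16127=-1297.57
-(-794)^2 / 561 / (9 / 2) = -1260872 / 5049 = -249.73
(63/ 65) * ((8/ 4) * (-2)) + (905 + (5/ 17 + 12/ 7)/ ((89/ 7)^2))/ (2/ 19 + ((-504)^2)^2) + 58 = 290382554200213682473/ 5365226270074611265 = 54.12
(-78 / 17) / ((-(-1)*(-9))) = 26 / 51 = 0.51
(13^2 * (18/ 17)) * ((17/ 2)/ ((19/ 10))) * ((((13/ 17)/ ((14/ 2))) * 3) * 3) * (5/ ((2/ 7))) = 4448925/ 323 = 13773.76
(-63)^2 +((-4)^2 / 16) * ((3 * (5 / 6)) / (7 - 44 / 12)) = 15879 / 4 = 3969.75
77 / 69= 1.12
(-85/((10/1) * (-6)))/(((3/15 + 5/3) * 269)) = 85/30128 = 0.00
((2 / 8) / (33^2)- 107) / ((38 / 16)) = -932182 / 20691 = -45.05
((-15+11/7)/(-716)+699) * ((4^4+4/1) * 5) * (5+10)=17079474750/1253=13630865.72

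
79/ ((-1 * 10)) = -79/ 10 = -7.90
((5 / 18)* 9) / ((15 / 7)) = 1.17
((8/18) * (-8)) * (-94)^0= -32/9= -3.56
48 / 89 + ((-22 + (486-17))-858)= -36531 / 89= -410.46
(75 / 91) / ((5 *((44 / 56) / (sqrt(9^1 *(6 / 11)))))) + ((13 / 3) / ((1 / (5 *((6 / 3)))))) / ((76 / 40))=90 *sqrt(66) / 1573 + 1300 / 57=23.27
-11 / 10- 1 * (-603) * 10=6028.90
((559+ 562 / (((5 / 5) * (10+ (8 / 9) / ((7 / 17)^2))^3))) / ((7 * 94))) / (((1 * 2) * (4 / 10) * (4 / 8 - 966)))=-424590833369585 / 385925692207430704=-0.00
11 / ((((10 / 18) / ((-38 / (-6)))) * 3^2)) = 209 / 15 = 13.93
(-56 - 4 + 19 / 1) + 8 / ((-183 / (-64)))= -6991 / 183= -38.20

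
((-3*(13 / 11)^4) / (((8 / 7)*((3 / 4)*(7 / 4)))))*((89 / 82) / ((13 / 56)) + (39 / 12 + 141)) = -697567273 / 1200562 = -581.03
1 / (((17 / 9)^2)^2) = 0.08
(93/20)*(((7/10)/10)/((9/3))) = 217/2000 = 0.11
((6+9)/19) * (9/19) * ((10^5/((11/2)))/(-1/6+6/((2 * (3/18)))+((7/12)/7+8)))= 324000000/1234981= 262.35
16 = 16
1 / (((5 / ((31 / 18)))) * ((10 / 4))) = 31 / 225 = 0.14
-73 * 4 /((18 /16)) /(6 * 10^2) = -292 /675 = -0.43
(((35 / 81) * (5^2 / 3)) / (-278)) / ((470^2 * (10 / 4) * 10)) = -7 / 2984535720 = -0.00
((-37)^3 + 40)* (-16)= 809808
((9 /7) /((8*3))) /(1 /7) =3 /8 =0.38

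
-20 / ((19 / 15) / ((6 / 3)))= -600 / 19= -31.58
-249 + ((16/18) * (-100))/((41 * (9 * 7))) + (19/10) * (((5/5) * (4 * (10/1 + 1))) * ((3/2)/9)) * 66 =77943191/116235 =670.57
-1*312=-312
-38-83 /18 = -767 /18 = -42.61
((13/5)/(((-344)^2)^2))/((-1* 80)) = -13/5601363558400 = -0.00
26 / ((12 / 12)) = 26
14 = 14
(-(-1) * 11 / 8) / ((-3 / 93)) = -341 / 8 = -42.62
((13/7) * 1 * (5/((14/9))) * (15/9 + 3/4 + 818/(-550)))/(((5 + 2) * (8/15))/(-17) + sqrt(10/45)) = 6100263/871178 + 518522355 * sqrt(2)/48785968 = 22.03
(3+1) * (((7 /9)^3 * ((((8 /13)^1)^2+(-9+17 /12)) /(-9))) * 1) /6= 5011573 /19958562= 0.25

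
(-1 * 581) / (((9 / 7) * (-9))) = 4067 / 81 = 50.21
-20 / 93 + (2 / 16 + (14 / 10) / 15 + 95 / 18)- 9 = -207517 / 55800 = -3.72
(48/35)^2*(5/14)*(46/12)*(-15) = -38.62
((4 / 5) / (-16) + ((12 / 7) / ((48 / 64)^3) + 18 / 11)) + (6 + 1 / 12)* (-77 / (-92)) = 13696499 / 1275120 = 10.74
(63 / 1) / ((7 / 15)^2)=2025 / 7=289.29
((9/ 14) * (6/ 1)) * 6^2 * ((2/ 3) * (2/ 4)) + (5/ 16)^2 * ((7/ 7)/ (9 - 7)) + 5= 183983/ 3584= 51.33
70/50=7/5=1.40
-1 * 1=-1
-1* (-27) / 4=6.75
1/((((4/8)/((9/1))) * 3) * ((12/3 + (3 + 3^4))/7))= 21/44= 0.48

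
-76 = -76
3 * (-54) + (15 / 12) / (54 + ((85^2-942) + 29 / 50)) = -102668671 / 633758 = -162.00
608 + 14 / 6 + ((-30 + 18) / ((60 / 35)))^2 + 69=2185 / 3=728.33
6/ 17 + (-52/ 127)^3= 9899962/ 34822511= 0.28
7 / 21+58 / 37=211 / 111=1.90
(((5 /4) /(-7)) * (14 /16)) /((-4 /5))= 25 /128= 0.20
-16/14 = -8/7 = -1.14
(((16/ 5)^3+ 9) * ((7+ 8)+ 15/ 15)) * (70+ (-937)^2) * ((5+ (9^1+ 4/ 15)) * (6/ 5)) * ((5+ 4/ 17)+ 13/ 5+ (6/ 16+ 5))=35250287548736312/ 265625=132706964889.36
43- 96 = -53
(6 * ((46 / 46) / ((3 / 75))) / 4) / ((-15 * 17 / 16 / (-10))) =400 / 17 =23.53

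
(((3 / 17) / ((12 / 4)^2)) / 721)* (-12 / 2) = -2 / 12257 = -0.00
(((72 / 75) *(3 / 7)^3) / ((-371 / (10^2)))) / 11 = -0.00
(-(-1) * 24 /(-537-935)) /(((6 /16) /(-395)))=395 /23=17.17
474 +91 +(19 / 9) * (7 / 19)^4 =34880416 / 61731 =565.04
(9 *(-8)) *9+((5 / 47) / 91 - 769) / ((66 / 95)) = -82562416 / 47047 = -1754.89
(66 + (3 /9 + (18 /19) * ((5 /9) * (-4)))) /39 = 3661 /2223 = 1.65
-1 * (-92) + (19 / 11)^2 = 11493 / 121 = 94.98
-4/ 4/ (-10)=1/ 10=0.10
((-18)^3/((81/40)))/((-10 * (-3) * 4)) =-24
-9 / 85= -0.11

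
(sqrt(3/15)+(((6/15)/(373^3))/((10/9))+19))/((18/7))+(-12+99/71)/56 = 7 * sqrt(5)/90+334239582809219/46425371668200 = 7.37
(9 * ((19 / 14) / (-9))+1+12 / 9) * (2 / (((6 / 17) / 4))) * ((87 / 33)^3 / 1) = 33998266 / 83853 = 405.45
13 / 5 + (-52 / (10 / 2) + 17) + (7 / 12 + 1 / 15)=9.85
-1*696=-696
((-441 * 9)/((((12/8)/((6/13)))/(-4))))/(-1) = -63504/13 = -4884.92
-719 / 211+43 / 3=10.93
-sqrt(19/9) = -sqrt(19)/3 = -1.45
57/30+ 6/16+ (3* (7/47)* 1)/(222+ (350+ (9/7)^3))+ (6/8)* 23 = 1445762819/74043800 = 19.53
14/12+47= 289/6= 48.17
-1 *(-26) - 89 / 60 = 1471 / 60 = 24.52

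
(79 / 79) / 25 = 0.04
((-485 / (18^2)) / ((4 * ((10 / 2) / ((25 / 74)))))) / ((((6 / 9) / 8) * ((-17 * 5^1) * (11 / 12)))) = 485 / 124542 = 0.00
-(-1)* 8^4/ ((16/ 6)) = 1536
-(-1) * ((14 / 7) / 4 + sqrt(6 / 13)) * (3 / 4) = 0.88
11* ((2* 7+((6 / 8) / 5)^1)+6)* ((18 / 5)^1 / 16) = 39897 / 800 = 49.87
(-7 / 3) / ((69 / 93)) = -217 / 69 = -3.14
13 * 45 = 585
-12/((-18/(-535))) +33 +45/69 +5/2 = -44231/138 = -320.51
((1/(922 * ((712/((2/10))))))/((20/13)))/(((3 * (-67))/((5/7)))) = -13/18472896960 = -0.00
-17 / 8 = -2.12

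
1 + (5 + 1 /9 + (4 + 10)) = 181 /9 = 20.11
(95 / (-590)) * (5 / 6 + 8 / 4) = -323 / 708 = -0.46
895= 895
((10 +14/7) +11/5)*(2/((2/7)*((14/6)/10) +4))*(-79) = -33654/61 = -551.70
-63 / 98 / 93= -3 / 434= -0.01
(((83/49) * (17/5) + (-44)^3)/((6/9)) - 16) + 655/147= -187834991/1470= -127778.91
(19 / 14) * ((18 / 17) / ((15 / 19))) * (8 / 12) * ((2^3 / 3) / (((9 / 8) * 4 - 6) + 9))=0.43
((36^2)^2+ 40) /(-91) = -1679656 /91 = -18457.76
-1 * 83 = -83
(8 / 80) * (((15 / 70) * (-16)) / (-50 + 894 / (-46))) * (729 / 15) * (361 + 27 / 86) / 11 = 7.88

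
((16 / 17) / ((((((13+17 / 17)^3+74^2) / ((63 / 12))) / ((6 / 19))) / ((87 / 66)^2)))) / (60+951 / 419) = 2466653 / 465669645870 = 0.00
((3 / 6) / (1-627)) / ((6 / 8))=-0.00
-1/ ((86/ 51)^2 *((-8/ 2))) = 2601/ 29584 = 0.09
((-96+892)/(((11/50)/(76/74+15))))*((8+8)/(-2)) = -188811200/407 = -463909.58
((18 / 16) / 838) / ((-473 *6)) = -3 / 6341984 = -0.00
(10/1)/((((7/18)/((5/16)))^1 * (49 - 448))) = -75/3724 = -0.02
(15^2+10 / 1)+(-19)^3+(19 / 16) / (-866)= -91782163 / 13856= -6624.00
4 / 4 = 1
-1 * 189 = -189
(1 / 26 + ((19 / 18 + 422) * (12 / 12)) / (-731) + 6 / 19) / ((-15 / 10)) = 729580 / 4875039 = 0.15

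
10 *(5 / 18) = 25 / 9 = 2.78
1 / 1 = 1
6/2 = 3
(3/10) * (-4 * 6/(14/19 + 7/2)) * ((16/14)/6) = -1824/5635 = -0.32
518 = 518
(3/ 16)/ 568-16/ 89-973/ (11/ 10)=-884.72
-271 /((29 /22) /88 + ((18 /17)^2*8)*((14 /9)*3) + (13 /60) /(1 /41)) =-2274383760 /425947463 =-5.34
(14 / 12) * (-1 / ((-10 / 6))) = 7 / 10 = 0.70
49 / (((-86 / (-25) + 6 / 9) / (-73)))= -38325 / 44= -871.02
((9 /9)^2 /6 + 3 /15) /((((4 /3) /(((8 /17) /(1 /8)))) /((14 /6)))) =616 /255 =2.42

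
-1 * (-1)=1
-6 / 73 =-0.08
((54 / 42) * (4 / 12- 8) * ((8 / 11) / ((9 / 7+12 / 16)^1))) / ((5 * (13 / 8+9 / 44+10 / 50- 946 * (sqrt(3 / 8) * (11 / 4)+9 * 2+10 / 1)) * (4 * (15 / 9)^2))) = 0.00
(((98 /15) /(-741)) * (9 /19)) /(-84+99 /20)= 392 /7419633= 0.00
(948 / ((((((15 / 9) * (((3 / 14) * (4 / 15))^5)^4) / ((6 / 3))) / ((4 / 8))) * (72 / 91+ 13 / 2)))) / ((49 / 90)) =90431203249515118288135528564453125 / 86966272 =1039842241938519777967895000.00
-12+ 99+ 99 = 186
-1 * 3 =-3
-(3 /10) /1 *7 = -21 /10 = -2.10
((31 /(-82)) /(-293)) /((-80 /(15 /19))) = -93 /7303904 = -0.00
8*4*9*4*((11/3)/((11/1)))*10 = 3840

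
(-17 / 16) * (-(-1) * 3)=-3.19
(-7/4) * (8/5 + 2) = -63/10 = -6.30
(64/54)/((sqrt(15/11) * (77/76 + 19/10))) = 2432 * sqrt(165)/89667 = 0.35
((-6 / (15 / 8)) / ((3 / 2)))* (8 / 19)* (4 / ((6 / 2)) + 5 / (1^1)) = -256 / 45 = -5.69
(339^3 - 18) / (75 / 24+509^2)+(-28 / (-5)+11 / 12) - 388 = -231.11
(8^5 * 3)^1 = 98304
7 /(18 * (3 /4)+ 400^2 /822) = 0.03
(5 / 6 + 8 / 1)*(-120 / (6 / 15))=-2650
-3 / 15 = -1 / 5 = -0.20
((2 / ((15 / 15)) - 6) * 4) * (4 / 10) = -32 / 5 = -6.40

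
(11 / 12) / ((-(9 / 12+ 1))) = -11 / 21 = -0.52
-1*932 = -932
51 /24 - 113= -887 /8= -110.88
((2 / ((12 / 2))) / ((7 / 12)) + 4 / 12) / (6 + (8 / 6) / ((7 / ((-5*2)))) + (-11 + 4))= -19 / 61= -0.31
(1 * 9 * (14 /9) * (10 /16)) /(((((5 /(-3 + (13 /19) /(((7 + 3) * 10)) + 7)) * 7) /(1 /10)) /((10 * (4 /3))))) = 7613 /5700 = 1.34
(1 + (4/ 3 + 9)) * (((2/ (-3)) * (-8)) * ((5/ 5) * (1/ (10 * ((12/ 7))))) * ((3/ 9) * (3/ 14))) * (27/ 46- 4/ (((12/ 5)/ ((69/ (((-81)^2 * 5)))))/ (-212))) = 6824531/ 20371905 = 0.33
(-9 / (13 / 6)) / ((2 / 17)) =-459 / 13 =-35.31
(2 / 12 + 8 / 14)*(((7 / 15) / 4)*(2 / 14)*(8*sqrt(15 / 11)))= 0.11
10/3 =3.33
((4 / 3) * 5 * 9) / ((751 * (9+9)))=10 / 2253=0.00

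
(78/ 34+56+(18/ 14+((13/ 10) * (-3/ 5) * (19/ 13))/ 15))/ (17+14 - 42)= -1770239/ 327250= -5.41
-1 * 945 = -945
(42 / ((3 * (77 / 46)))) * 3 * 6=1656 / 11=150.55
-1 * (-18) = 18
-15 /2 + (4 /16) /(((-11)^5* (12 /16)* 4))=-14494591 /1932612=-7.50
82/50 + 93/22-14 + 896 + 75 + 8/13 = 6888901/7150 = 963.48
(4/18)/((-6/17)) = -17/27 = -0.63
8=8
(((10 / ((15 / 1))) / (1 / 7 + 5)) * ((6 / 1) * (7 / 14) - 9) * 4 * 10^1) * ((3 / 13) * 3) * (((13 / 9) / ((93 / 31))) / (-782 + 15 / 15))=280 / 21087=0.01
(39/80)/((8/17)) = 1.04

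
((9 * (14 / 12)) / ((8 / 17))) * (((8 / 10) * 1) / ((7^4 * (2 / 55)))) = 0.20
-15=-15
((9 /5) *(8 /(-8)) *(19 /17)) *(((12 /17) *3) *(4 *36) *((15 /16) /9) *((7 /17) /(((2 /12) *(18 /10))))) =-430920 /4913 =-87.71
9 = 9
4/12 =1/3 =0.33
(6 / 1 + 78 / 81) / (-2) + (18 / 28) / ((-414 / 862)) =-41905 / 8694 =-4.82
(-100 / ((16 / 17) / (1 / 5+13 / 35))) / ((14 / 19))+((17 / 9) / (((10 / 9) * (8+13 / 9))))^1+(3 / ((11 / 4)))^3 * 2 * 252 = 932812873 / 1630475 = 572.11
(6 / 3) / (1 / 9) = 18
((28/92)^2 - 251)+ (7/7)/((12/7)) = -1589057/6348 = -250.32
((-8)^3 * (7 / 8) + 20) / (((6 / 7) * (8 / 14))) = -873.83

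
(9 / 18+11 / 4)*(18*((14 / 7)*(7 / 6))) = 273 / 2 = 136.50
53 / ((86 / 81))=4293 / 86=49.92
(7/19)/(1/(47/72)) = 329/1368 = 0.24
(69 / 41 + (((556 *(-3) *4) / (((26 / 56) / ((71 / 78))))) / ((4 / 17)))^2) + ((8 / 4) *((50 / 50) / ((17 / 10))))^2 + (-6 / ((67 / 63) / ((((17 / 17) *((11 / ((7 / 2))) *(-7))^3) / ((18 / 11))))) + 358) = 70078033497385844505 / 22674092363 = 3090665433.28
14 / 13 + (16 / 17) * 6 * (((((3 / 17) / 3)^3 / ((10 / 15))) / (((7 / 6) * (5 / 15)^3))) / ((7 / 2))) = 57901934 / 53202877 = 1.09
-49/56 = -7/8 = -0.88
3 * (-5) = -15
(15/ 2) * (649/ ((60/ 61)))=39589/ 8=4948.62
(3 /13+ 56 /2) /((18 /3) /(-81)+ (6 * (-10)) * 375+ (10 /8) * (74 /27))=-19818 /15792647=-0.00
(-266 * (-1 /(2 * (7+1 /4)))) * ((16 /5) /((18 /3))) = 4256 /435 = 9.78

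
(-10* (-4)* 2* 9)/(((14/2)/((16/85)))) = 2304/119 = 19.36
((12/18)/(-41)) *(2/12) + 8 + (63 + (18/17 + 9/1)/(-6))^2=3768.57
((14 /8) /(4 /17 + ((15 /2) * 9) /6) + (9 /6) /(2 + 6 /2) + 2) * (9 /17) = 172377 /132770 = 1.30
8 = 8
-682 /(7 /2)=-1364 /7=-194.86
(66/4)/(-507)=-0.03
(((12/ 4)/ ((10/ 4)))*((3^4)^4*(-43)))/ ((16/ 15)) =-16659081027/ 8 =-2082385128.38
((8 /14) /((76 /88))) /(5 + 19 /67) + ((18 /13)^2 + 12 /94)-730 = -136094130104 /186986163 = -727.83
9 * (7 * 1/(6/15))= 315/2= 157.50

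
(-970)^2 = 940900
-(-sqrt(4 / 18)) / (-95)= -sqrt(2) / 285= -0.00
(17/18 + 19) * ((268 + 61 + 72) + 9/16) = 2306575/288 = 8008.94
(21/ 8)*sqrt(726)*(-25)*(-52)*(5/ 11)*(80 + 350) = 7336875*sqrt(6) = 17971600.06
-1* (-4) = 4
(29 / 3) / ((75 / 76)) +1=10.80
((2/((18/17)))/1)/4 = 17/36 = 0.47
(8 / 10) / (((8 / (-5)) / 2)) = -1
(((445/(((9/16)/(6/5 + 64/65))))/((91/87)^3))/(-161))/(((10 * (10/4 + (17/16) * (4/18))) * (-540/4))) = 19726603648/7767828707275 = 0.00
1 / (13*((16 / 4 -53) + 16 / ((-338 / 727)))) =-13 / 14097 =-0.00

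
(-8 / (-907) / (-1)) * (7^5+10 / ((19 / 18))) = -2556104 / 17233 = -148.33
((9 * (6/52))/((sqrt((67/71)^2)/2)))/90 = 213/8710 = 0.02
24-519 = -495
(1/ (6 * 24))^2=1/ 20736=0.00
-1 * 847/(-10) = 847/10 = 84.70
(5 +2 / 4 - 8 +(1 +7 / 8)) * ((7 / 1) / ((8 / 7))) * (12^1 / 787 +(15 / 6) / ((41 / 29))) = -28199255 / 4130176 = -6.83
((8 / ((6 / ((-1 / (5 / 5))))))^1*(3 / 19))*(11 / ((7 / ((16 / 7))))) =-704 / 931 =-0.76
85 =85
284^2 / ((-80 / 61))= -307501 / 5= -61500.20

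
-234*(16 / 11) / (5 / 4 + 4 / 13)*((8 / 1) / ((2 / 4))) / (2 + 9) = -346112 / 1089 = -317.83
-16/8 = -2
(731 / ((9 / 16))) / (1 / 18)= 23392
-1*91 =-91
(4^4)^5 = 1099511627776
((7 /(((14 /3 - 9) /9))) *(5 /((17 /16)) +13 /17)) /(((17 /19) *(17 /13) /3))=-1001889 /4913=-203.93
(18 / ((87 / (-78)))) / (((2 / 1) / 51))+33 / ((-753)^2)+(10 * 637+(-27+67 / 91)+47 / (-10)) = 29565215474971 / 4987789170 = 5927.52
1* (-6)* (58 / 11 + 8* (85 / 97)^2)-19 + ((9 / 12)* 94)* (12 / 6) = 5537746 / 103499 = 53.51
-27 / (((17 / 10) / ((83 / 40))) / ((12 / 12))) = -2241 / 68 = -32.96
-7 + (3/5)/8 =-277/40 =-6.92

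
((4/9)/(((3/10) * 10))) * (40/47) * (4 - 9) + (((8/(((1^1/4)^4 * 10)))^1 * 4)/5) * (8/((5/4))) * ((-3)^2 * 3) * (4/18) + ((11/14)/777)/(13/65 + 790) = 1588442869368437/252501495750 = 6290.83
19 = 19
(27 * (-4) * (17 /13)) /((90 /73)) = -7446 /65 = -114.55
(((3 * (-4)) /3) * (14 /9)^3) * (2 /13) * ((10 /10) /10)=-10976 /47385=-0.23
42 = 42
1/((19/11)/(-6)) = -66/19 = -3.47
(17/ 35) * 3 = 51/ 35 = 1.46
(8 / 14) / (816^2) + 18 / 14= 1498177 / 1165248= 1.29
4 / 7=0.57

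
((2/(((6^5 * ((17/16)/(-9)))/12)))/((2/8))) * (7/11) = -112/1683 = -0.07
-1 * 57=-57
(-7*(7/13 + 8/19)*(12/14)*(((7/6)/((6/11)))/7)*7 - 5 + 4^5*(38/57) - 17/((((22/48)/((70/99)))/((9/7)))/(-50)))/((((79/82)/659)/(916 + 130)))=11916348225513962/7083219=1682335139.65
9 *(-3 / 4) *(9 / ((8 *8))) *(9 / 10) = -2187 / 2560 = -0.85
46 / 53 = 0.87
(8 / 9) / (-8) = -1 / 9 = -0.11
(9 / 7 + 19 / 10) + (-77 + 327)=17723 / 70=253.19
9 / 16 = 0.56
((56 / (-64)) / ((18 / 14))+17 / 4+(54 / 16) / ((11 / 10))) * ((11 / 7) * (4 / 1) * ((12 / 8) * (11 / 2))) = 8261 / 24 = 344.21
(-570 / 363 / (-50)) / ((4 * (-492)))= -19 / 1190640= -0.00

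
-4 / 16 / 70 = -1 / 280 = -0.00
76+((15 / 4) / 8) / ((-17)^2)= 702863 / 9248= 76.00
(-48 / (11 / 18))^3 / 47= -644972544 / 62557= -10310.16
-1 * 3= -3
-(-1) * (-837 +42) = -795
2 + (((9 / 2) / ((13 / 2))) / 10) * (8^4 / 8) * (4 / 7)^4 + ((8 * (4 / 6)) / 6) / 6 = 24977018 / 4213755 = 5.93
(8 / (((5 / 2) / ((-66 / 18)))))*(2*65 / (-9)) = 4576 / 27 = 169.48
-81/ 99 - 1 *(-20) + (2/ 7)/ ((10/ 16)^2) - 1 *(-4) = 46033/ 1925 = 23.91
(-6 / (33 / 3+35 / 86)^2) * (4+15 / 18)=-214484 / 962361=-0.22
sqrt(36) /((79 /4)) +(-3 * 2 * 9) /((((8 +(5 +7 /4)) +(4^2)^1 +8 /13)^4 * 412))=17492992783678248 /57581126914159177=0.30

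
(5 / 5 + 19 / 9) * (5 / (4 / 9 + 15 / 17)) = 340 / 29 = 11.72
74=74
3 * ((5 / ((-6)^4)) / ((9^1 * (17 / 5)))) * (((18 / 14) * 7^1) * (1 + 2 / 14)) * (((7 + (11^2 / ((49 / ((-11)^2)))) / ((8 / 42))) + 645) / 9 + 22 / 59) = 91852625 / 95541768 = 0.96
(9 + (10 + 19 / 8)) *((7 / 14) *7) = 1197 / 16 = 74.81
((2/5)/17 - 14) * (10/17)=-2376/289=-8.22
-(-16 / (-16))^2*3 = -3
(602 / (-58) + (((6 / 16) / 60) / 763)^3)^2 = 299916331213936609155435230306304841 / 2783960823290258551371464704000000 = 107.73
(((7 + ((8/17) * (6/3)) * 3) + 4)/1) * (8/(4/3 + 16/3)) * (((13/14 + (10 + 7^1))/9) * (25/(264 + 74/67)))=19759975/6341034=3.12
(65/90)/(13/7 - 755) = -0.00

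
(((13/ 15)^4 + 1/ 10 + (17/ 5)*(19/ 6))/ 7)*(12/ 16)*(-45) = -289343/ 5250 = -55.11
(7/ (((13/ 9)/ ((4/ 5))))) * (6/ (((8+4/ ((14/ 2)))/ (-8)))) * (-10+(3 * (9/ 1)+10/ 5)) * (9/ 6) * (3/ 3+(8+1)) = -402192/ 65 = -6187.57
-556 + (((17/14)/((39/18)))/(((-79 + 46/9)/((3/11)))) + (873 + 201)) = 518.00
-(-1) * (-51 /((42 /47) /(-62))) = 24769 /7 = 3538.43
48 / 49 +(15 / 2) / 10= 339 / 196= 1.73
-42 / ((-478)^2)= -0.00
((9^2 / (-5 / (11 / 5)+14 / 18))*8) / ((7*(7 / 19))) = -304722 / 1813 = -168.08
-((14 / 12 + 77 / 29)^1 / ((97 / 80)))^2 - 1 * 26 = -2559194746 / 71216721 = -35.94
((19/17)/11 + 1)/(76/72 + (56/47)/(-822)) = 23875812/22846351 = 1.05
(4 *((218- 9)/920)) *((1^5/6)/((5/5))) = 209/1380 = 0.15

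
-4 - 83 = -87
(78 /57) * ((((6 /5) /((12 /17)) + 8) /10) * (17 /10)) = 21437 /9500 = 2.26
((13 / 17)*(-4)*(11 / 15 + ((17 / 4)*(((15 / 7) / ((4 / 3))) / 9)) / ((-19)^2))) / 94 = -5798351 / 242288760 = -0.02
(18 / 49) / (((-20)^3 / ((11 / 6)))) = -33 / 392000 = -0.00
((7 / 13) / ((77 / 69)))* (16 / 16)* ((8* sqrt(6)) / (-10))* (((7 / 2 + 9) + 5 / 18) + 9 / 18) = -10994* sqrt(6) / 2145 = -12.55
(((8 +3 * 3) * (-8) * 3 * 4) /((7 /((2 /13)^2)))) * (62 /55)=-404736 /65065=-6.22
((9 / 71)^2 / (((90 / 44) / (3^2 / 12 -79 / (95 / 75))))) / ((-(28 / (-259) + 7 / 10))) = 5717943 / 6991867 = 0.82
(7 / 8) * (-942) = -3297 / 4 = -824.25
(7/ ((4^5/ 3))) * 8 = 0.16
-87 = -87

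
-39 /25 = -1.56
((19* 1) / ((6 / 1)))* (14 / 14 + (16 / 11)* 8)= 2641 / 66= 40.02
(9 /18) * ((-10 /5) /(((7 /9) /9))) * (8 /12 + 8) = -702 /7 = -100.29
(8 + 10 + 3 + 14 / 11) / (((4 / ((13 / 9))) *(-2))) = -3185 / 792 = -4.02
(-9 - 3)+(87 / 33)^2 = -611 / 121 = -5.05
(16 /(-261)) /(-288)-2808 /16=-412249 /2349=-175.50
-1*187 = -187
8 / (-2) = -4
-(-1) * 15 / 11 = 15 / 11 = 1.36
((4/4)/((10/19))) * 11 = 209/10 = 20.90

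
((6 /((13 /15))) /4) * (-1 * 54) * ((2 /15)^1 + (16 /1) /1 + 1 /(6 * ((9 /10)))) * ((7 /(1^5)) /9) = -15421 /13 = -1186.23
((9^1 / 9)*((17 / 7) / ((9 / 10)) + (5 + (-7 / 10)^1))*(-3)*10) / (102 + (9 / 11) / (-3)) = -48499 / 23499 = -2.06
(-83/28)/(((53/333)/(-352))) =2432232/371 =6555.88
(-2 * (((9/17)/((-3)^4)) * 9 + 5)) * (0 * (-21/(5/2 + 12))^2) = 0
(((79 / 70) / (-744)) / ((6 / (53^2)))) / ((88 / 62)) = -221911 / 443520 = -0.50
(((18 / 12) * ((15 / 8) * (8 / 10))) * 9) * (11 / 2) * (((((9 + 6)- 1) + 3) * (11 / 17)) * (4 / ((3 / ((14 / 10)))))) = 22869 / 10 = 2286.90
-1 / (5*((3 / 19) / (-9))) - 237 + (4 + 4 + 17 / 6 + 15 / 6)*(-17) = -6784 / 15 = -452.27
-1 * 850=-850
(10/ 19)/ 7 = 10/ 133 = 0.08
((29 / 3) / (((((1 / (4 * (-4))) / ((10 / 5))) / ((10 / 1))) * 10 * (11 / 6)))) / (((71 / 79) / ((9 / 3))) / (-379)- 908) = 166711488 / 897152905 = 0.19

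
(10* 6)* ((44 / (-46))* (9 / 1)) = -11880 / 23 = -516.52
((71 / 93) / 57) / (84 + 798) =71 / 4675482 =0.00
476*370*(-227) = -39979240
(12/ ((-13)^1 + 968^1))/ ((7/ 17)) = 204/ 6685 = 0.03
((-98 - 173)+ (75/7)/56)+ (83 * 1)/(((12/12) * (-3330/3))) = -58933403/217560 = -270.88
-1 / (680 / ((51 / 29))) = -3 / 1160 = -0.00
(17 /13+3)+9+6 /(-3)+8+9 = 368 /13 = 28.31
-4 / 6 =-2 / 3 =-0.67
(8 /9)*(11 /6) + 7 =233 /27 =8.63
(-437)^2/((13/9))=1718721/13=132209.31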